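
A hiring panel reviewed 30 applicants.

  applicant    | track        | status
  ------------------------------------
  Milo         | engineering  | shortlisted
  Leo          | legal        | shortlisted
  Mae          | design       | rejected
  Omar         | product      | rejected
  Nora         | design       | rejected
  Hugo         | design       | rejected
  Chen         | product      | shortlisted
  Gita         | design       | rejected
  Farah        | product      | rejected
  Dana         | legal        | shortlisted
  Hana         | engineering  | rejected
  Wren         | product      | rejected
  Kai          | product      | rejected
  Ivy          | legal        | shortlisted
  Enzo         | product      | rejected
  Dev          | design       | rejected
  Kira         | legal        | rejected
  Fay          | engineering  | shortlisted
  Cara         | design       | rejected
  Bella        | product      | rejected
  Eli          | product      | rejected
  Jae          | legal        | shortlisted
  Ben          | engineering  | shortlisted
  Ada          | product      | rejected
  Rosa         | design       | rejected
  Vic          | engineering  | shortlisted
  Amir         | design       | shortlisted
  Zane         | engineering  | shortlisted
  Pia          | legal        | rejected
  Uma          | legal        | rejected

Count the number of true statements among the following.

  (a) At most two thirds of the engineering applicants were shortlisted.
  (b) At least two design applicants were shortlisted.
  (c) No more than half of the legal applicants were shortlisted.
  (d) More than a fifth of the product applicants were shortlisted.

0

(a) engineering: |A| = 6, |A ∩ B| = 5; needs |A ∩ B| / |A| ≤ 2/3 — false.
(b) design: |A| = 8, |A ∩ B| = 1; needs |A ∩ B| ≥ 2 — false.
(c) legal: |A| = 7, |A ∩ B| = 4; needs |A ∩ B| ≤ |A ∖ B| — false.
(d) product: |A| = 9, |A ∩ B| = 1; needs |A ∩ B| / |A| > 1/5 — false.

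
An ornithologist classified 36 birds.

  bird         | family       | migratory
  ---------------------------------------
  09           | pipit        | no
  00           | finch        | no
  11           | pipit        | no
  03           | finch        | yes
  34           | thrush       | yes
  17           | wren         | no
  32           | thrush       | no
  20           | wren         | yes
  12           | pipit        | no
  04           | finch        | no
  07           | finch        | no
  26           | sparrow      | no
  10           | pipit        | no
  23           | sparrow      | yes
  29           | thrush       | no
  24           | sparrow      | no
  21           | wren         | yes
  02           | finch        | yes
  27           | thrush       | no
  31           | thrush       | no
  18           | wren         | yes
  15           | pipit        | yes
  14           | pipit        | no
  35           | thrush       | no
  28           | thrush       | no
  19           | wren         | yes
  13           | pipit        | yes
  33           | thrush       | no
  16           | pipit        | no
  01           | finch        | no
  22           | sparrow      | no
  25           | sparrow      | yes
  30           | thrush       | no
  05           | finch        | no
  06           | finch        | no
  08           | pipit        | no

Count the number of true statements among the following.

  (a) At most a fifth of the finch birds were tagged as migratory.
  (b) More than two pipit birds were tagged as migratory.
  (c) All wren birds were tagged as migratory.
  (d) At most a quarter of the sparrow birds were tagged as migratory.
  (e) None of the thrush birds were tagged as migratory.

(a) finch: |A| = 8, |A ∩ B| = 2; needs |A ∩ B| / |A| ≤ 1/5 — false.
(b) pipit: |A| = 9, |A ∩ B| = 2; needs |A ∩ B| > 2 — false.
(c) wren: |A| = 5, |A ∩ B| = 4; needs A ⊆ B, i.e. every element of A is in B (|A ∖ B| = 0) — false.
(d) sparrow: |A| = 5, |A ∩ B| = 2; needs |A ∩ B| / |A| ≤ 1/4 — false.
(e) thrush: |A| = 9, |A ∩ B| = 1; needs A ∩ B = ∅ (|A ∩ B| = 0) — false.

0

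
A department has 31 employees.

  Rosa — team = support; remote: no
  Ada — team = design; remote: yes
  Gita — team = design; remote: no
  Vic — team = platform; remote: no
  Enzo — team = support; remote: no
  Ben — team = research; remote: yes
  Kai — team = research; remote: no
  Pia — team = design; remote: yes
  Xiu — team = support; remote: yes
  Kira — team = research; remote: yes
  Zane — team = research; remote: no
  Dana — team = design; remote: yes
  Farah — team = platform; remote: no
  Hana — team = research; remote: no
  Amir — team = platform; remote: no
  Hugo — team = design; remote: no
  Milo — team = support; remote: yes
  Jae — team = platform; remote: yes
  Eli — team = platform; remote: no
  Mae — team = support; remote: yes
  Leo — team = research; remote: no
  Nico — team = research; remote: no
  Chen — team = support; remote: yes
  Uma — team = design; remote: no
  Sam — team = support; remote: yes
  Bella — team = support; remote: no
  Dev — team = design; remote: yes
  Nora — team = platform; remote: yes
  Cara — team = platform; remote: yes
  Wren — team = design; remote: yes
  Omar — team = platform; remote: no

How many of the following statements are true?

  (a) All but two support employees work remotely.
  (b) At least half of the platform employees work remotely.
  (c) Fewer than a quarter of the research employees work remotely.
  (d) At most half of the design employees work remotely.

0

(a) support: |A| = 8, |A ∩ B| = 5; needs |A ∖ B| = 2 — false.
(b) platform: |A| = 8, |A ∩ B| = 3; needs |A ∩ B| ≥ |A ∖ B| — false.
(c) research: |A| = 7, |A ∩ B| = 2; needs |A ∩ B| / |A| < 1/4 — false.
(d) design: |A| = 8, |A ∩ B| = 5; needs |A ∩ B| ≤ |A ∖ B| — false.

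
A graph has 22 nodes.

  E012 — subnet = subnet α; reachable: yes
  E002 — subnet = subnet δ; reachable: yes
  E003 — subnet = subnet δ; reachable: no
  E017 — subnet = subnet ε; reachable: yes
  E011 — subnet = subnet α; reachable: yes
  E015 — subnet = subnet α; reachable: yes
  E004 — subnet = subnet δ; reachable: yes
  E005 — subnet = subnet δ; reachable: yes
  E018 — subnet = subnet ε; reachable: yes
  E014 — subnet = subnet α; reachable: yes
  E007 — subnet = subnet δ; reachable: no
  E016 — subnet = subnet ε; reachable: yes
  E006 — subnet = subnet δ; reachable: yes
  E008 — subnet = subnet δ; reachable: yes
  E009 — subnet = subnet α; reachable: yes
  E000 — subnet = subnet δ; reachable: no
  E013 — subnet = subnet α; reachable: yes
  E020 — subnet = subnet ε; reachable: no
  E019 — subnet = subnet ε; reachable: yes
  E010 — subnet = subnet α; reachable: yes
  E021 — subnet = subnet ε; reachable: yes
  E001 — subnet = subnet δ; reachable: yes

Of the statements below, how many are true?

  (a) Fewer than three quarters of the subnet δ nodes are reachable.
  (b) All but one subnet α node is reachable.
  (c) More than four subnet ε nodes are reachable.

2

(a) subnet δ: |A| = 9, |A ∩ B| = 6; needs |A ∩ B| / |A| < 3/4 — true.
(b) subnet α: |A| = 7, |A ∩ B| = 7; needs |A ∖ B| = 1 — false.
(c) subnet ε: |A| = 6, |A ∩ B| = 5; needs |A ∩ B| > 4 — true.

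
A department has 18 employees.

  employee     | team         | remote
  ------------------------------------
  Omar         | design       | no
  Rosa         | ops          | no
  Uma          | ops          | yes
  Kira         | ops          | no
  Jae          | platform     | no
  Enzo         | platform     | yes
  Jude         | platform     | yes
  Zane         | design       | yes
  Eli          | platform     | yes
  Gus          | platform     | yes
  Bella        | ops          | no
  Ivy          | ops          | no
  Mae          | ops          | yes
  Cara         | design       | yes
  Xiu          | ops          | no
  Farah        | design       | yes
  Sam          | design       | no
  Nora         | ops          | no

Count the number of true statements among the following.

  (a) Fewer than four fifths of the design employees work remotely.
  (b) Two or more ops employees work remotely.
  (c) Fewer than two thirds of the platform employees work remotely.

(a) design: |A| = 5, |A ∩ B| = 3; needs |A ∩ B| / |A| < 4/5 — true.
(b) ops: |A| = 8, |A ∩ B| = 2; needs |A ∩ B| ≥ 2 — true.
(c) platform: |A| = 5, |A ∩ B| = 4; needs |A ∩ B| / |A| < 2/3 — false.

2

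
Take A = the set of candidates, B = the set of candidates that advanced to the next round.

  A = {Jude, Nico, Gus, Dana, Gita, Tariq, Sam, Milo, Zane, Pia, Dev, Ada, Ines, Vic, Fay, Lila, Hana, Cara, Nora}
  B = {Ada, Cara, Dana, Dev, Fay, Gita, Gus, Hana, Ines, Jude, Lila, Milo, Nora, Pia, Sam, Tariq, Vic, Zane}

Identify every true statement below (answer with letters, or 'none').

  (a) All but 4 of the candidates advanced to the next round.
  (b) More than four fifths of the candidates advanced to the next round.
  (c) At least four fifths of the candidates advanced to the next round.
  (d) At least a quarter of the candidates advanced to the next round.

(b), (c), (d)

|A| = 19, |A ∩ B| = 18, |A ∖ B| = 1.
(a) |A ∖ B| = 4: fails.
(b) |A ∩ B| / |A| > 4/5: holds.
(c) |A ∩ B| / |A| ≥ 4/5: holds.
(d) |A ∩ B| / |A| ≥ 1/4: holds.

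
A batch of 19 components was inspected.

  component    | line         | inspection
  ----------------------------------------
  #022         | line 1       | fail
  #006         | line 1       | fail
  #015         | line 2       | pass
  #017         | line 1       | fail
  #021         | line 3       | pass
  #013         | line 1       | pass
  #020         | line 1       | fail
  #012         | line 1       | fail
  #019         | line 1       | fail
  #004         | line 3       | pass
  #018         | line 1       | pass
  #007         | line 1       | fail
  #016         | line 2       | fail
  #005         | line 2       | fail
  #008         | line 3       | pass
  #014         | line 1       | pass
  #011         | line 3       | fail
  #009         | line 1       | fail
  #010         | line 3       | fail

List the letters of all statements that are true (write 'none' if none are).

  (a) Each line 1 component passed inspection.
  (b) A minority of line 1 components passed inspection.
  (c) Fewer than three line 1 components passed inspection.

(b)

|A| = 11, |A ∩ B| = 3, |A ∖ B| = 8.
(a) A ⊆ B, i.e. every element of A is in B (|A ∖ B| = 0): fails.
(b) |A ∩ B| < |A ∖ B|: holds.
(c) |A ∩ B| < 3: fails.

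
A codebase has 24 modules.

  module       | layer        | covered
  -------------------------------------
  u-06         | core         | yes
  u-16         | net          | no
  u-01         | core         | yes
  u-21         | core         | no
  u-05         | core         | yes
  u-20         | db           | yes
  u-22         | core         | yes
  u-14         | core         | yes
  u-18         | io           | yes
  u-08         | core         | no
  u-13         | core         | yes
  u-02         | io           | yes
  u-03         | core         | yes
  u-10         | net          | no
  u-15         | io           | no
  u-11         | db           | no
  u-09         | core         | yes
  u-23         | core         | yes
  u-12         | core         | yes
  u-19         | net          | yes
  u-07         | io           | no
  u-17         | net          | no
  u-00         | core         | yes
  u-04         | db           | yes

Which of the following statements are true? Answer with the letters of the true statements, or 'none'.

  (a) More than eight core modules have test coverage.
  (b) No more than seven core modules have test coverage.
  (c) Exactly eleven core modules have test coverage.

(a), (c)

|A| = 13, |A ∩ B| = 11, |A ∖ B| = 2.
(a) |A ∩ B| > 8: holds.
(b) |A ∩ B| ≤ 7: fails.
(c) |A ∩ B| = 11: holds.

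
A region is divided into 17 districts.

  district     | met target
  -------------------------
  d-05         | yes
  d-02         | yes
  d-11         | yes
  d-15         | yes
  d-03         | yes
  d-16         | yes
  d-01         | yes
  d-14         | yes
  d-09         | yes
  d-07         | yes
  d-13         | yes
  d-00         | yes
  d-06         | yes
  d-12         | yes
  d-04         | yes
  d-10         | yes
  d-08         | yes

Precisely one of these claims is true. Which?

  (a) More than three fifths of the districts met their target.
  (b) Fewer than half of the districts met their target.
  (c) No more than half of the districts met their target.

(a)

|A| = 17, |A ∩ B| = 17, |A ∖ B| = 0.
(a) requires |A ∩ B| / |A| > 3/5: true.
(b) requires |A ∩ B| < |A ∖ B|: false.
(c) requires |A ∩ B| ≤ |A ∖ B|: false.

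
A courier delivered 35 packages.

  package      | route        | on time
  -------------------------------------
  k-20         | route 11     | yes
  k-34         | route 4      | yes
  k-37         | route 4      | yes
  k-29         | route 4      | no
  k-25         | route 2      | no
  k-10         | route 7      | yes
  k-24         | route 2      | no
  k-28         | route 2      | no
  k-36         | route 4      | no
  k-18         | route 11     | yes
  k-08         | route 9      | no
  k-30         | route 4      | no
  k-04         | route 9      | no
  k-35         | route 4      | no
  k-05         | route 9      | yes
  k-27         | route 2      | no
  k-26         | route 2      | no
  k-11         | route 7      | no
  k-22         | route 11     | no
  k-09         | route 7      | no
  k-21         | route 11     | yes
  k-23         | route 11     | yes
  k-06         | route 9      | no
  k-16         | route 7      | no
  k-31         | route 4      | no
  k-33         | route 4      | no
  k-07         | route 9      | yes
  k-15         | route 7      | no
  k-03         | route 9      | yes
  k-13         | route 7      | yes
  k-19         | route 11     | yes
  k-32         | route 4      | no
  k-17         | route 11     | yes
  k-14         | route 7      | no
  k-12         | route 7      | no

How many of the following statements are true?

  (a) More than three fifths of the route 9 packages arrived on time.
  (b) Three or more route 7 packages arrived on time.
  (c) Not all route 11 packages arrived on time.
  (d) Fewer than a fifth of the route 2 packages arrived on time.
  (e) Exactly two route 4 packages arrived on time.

(a) route 9: |A| = 6, |A ∩ B| = 3; needs |A ∩ B| / |A| > 3/5 — false.
(b) route 7: |A| = 8, |A ∩ B| = 2; needs |A ∩ B| ≥ 3 — false.
(c) route 11: |A| = 7, |A ∩ B| = 6; needs A ⊄ B (|A ∖ B| ≥ 1) — true.
(d) route 2: |A| = 5, |A ∩ B| = 0; needs |A ∩ B| / |A| < 1/5 — true.
(e) route 4: |A| = 9, |A ∩ B| = 2; needs |A ∩ B| = 2 — true.

3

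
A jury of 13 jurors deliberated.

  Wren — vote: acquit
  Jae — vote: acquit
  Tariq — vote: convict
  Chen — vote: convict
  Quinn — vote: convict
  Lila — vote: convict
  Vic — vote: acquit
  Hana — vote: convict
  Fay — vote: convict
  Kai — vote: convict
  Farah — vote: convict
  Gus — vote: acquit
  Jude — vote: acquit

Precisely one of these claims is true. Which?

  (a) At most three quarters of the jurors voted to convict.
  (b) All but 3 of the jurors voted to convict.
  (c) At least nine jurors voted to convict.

|A| = 13, |A ∩ B| = 8, |A ∖ B| = 5.
(a) requires |A ∩ B| / |A| ≤ 3/4: true.
(b) requires |A ∖ B| = 3: false.
(c) requires |A ∩ B| ≥ 9: false.

(a)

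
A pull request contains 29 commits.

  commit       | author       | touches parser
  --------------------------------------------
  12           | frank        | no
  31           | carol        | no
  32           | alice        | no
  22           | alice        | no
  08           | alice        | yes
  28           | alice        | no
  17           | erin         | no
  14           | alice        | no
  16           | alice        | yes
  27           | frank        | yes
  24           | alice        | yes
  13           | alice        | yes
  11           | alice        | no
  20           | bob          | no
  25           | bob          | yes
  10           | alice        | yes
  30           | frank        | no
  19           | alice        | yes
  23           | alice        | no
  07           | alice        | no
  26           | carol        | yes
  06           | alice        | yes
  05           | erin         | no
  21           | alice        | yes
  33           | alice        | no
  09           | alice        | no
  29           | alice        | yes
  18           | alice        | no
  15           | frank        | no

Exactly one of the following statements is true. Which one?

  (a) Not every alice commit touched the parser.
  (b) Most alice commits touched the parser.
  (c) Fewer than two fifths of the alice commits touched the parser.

(a)

|A| = 19, |A ∩ B| = 9, |A ∖ B| = 10.
(a) requires A ⊄ B (|A ∖ B| ≥ 1): true.
(b) requires |A ∩ B| > |A ∖ B|: false.
(c) requires |A ∩ B| / |A| < 2/5: false.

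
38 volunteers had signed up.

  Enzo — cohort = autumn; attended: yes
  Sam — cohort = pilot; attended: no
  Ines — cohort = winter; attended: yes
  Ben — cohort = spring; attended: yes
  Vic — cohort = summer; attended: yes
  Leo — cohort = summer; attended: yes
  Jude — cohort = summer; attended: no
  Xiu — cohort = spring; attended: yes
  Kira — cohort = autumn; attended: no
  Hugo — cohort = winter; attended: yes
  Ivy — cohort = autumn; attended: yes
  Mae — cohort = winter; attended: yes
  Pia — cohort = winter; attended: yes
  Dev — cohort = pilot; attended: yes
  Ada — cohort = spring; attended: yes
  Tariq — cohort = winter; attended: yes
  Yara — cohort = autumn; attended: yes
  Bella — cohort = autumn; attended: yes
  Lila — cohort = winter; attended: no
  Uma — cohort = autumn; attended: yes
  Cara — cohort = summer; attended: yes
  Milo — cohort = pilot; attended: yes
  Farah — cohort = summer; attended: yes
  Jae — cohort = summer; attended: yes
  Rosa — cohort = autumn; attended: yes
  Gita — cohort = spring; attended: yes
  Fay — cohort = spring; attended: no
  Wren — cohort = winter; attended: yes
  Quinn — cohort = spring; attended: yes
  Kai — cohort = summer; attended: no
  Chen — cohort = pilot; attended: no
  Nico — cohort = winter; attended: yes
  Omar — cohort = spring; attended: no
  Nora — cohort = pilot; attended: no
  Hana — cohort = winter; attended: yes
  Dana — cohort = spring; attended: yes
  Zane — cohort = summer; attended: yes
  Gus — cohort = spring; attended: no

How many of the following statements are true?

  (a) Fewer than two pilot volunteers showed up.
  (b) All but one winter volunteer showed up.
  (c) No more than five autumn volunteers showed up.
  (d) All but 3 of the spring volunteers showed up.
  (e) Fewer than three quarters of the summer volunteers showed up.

2

(a) pilot: |A| = 5, |A ∩ B| = 2; needs |A ∩ B| < 2 — false.
(b) winter: |A| = 9, |A ∩ B| = 8; needs |A ∖ B| = 1 — true.
(c) autumn: |A| = 7, |A ∩ B| = 6; needs |A ∩ B| ≤ 5 — false.
(d) spring: |A| = 9, |A ∩ B| = 6; needs |A ∖ B| = 3 — true.
(e) summer: |A| = 8, |A ∩ B| = 6; needs |A ∩ B| / |A| < 3/4 — false.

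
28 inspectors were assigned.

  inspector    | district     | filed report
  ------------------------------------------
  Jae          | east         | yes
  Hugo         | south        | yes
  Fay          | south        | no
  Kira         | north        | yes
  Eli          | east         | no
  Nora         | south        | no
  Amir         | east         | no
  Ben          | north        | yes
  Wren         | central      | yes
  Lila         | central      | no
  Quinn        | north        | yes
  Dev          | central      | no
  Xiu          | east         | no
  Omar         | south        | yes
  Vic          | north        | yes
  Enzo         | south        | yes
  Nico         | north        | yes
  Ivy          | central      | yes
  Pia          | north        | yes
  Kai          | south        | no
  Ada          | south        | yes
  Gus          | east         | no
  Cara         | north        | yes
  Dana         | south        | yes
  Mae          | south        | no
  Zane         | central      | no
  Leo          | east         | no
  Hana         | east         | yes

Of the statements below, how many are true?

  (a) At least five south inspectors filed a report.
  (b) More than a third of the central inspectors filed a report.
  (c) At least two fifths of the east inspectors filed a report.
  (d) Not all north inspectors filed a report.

2

(a) south: |A| = 9, |A ∩ B| = 5; needs |A ∩ B| ≥ 5 — true.
(b) central: |A| = 5, |A ∩ B| = 2; needs |A ∩ B| / |A| > 1/3 — true.
(c) east: |A| = 7, |A ∩ B| = 2; needs |A ∩ B| / |A| ≥ 2/5 — false.
(d) north: |A| = 7, |A ∩ B| = 7; needs A ⊄ B (|A ∖ B| ≥ 1) — false.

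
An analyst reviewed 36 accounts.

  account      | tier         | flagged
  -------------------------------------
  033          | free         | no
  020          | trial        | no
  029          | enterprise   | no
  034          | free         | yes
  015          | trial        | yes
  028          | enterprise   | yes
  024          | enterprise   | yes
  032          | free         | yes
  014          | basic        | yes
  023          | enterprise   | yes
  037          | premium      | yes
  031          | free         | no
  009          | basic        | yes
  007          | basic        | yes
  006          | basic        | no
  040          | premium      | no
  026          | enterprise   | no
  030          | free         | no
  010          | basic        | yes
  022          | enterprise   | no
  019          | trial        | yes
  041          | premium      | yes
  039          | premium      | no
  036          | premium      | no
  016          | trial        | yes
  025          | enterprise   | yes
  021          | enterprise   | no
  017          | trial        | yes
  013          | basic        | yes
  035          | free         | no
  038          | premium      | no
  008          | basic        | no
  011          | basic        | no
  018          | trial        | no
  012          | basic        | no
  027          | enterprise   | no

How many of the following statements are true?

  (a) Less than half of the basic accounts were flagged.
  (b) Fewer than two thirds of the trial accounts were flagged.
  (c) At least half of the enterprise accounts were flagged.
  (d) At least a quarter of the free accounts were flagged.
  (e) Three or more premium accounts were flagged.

1

(a) basic: |A| = 9, |A ∩ B| = 5; needs |A ∩ B| < |A ∖ B| — false.
(b) trial: |A| = 6, |A ∩ B| = 4; needs |A ∩ B| / |A| < 2/3 — false.
(c) enterprise: |A| = 9, |A ∩ B| = 4; needs |A ∩ B| ≥ |A ∖ B| — false.
(d) free: |A| = 6, |A ∩ B| = 2; needs |A ∩ B| / |A| ≥ 1/4 — true.
(e) premium: |A| = 6, |A ∩ B| = 2; needs |A ∩ B| ≥ 3 — false.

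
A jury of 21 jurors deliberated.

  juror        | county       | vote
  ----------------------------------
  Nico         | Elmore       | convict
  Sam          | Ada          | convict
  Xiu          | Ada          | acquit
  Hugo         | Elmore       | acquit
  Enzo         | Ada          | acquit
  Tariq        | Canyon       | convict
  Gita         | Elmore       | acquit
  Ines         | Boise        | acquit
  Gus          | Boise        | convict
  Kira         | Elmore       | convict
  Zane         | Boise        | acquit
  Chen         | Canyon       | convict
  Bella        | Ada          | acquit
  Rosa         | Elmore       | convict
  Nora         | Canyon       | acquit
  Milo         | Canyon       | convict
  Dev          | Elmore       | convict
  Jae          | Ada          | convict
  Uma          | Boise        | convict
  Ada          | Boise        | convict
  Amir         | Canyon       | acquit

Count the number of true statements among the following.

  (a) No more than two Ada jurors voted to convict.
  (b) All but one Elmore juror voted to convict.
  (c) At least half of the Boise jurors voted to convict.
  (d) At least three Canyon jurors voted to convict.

3

(a) Ada: |A| = 5, |A ∩ B| = 2; needs |A ∩ B| ≤ 2 — true.
(b) Elmore: |A| = 6, |A ∩ B| = 4; needs |A ∖ B| = 1 — false.
(c) Boise: |A| = 5, |A ∩ B| = 3; needs |A ∩ B| ≥ |A ∖ B| — true.
(d) Canyon: |A| = 5, |A ∩ B| = 3; needs |A ∩ B| ≥ 3 — true.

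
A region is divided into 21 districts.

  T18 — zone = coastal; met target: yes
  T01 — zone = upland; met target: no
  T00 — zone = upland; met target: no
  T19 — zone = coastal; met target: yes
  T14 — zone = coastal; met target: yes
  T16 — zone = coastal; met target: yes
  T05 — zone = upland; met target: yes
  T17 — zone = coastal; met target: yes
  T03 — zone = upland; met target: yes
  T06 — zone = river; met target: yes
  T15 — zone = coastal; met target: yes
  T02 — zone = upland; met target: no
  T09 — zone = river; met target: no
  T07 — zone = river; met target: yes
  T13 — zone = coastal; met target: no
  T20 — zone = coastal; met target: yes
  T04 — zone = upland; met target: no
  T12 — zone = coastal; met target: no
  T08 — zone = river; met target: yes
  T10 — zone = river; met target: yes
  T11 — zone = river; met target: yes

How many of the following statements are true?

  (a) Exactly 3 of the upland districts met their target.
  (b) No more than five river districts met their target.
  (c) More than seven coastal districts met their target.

1

(a) upland: |A| = 6, |A ∩ B| = 2; needs |A ∩ B| = 3 — false.
(b) river: |A| = 6, |A ∩ B| = 5; needs |A ∩ B| ≤ 5 — true.
(c) coastal: |A| = 9, |A ∩ B| = 7; needs |A ∩ B| > 7 — false.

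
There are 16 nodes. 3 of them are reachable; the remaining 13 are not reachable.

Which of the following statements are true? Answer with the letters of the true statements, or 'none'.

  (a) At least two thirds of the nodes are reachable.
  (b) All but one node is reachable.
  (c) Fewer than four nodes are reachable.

|A| = 16, |A ∩ B| = 3, |A ∖ B| = 13.
(a) |A ∩ B| / |A| ≥ 2/3: fails.
(b) |A ∖ B| = 1: fails.
(c) |A ∩ B| < 4: holds.

(c)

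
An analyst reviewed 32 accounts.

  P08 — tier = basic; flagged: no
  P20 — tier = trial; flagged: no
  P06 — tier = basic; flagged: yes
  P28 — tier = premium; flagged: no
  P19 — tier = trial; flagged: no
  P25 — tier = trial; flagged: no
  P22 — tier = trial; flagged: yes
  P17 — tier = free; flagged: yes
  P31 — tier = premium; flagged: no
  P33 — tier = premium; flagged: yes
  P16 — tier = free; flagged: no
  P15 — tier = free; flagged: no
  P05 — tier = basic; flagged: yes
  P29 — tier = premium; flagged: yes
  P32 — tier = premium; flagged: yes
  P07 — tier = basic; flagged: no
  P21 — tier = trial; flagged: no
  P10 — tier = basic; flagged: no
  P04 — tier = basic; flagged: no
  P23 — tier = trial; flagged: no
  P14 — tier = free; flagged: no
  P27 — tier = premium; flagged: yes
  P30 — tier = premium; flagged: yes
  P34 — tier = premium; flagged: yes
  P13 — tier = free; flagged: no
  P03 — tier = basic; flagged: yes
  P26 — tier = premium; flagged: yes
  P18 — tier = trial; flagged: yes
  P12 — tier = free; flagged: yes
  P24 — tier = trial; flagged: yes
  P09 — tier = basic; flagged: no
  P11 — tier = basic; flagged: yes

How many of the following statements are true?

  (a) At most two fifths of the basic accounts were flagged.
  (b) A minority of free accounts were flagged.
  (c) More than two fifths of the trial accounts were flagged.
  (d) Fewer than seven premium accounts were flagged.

(a) basic: |A| = 9, |A ∩ B| = 4; needs |A ∩ B| / |A| ≤ 2/5 — false.
(b) free: |A| = 6, |A ∩ B| = 2; needs |A ∩ B| < |A ∖ B| — true.
(c) trial: |A| = 8, |A ∩ B| = 3; needs |A ∩ B| / |A| > 2/5 — false.
(d) premium: |A| = 9, |A ∩ B| = 7; needs |A ∩ B| < 7 — false.

1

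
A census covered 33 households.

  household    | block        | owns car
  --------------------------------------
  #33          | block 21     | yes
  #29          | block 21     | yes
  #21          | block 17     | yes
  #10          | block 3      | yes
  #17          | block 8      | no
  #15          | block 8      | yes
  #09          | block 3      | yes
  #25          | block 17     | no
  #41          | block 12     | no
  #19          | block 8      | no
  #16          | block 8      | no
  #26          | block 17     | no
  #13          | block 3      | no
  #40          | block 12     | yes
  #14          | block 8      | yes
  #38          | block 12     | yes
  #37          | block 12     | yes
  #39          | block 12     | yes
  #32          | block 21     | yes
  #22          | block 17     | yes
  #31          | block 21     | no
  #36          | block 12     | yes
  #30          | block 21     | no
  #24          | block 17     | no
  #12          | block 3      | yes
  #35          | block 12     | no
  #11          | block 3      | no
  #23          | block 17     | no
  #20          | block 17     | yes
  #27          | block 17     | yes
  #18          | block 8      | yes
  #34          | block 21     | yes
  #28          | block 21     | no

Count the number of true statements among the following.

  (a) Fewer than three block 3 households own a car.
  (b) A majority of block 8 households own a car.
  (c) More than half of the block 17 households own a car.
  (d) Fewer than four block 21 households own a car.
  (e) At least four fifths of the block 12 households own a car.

0

(a) block 3: |A| = 5, |A ∩ B| = 3; needs |A ∩ B| < 3 — false.
(b) block 8: |A| = 6, |A ∩ B| = 3; needs |A ∩ B| > |A ∖ B| — false.
(c) block 17: |A| = 8, |A ∩ B| = 4; needs |A ∩ B| > |A ∖ B| — false.
(d) block 21: |A| = 7, |A ∩ B| = 4; needs |A ∩ B| < 4 — false.
(e) block 12: |A| = 7, |A ∩ B| = 5; needs |A ∩ B| / |A| ≥ 4/5 — false.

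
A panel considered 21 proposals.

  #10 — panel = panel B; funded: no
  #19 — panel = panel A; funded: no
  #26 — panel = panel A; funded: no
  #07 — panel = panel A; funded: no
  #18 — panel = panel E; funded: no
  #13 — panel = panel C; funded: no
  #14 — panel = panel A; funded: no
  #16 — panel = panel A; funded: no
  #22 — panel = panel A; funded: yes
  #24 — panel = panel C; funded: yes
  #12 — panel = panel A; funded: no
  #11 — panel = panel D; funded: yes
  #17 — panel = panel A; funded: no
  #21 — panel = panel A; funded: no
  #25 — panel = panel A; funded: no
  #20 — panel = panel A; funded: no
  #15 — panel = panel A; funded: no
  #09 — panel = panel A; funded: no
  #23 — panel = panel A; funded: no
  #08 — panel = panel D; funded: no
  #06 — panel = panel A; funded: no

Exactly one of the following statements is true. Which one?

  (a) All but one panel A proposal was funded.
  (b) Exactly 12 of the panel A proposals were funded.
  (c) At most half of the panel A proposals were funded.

|A| = 15, |A ∩ B| = 1, |A ∖ B| = 14.
(a) requires |A ∖ B| = 1: false.
(b) requires |A ∩ B| = 12: false.
(c) requires |A ∩ B| ≤ |A ∖ B|: true.

(c)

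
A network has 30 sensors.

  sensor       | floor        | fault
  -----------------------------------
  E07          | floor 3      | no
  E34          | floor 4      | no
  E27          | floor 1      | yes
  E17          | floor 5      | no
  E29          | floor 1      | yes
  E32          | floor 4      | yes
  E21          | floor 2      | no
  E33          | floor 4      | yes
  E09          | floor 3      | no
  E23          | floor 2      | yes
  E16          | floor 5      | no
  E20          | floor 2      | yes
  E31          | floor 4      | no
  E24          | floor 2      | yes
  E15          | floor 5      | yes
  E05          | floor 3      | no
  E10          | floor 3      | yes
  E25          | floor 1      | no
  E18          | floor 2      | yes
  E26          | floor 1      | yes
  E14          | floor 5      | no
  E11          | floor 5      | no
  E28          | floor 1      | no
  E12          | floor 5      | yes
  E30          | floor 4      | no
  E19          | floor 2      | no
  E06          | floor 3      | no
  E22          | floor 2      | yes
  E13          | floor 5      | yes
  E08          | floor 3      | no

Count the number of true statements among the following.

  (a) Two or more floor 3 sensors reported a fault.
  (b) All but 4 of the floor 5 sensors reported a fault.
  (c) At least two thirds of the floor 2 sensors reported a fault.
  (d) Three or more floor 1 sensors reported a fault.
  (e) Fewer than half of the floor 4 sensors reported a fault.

(a) floor 3: |A| = 6, |A ∩ B| = 1; needs |A ∩ B| ≥ 2 — false.
(b) floor 5: |A| = 7, |A ∩ B| = 3; needs |A ∖ B| = 4 — true.
(c) floor 2: |A| = 7, |A ∩ B| = 5; needs |A ∩ B| / |A| ≥ 2/3 — true.
(d) floor 1: |A| = 5, |A ∩ B| = 3; needs |A ∩ B| ≥ 3 — true.
(e) floor 4: |A| = 5, |A ∩ B| = 2; needs |A ∩ B| < |A ∖ B| — true.

4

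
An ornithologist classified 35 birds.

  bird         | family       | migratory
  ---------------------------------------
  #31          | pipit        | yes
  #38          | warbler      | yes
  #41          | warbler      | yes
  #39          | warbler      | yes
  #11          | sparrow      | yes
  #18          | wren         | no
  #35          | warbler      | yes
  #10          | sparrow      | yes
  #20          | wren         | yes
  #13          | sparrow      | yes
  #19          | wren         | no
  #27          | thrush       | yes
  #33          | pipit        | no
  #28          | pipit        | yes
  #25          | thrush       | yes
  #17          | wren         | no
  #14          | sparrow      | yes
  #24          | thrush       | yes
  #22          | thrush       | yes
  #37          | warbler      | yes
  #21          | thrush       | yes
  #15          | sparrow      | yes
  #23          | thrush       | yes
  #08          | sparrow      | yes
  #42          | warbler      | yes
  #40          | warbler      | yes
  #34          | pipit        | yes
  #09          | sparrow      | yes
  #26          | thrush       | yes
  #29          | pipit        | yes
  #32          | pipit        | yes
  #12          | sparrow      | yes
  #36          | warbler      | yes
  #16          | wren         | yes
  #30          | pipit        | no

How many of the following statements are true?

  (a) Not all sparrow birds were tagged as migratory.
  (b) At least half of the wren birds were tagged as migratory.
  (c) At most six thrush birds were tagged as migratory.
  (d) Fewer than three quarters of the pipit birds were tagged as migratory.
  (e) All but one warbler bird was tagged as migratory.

1

(a) sparrow: |A| = 8, |A ∩ B| = 8; needs A ⊄ B (|A ∖ B| ≥ 1) — false.
(b) wren: |A| = 5, |A ∩ B| = 2; needs |A ∩ B| ≥ |A ∖ B| — false.
(c) thrush: |A| = 7, |A ∩ B| = 7; needs |A ∩ B| ≤ 6 — false.
(d) pipit: |A| = 7, |A ∩ B| = 5; needs |A ∩ B| / |A| < 3/4 — true.
(e) warbler: |A| = 8, |A ∩ B| = 8; needs |A ∖ B| = 1 — false.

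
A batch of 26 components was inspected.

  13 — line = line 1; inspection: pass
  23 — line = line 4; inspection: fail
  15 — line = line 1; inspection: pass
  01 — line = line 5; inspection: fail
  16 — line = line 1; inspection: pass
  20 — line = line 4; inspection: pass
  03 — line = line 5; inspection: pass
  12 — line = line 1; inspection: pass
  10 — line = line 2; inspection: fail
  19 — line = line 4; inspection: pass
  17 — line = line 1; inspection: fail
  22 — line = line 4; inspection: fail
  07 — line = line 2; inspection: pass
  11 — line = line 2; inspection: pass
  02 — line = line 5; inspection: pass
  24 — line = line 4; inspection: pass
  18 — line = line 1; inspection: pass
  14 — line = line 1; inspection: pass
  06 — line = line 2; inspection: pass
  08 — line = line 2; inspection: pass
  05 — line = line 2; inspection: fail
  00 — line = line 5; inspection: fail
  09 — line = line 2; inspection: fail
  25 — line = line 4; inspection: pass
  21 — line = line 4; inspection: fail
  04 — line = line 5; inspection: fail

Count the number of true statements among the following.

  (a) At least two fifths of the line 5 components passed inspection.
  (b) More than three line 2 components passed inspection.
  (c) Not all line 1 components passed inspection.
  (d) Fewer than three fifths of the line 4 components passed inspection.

(a) line 5: |A| = 5, |A ∩ B| = 2; needs |A ∩ B| / |A| ≥ 2/5 — true.
(b) line 2: |A| = 7, |A ∩ B| = 4; needs |A ∩ B| > 3 — true.
(c) line 1: |A| = 7, |A ∩ B| = 6; needs A ⊄ B (|A ∖ B| ≥ 1) — true.
(d) line 4: |A| = 7, |A ∩ B| = 4; needs |A ∩ B| / |A| < 3/5 — true.

4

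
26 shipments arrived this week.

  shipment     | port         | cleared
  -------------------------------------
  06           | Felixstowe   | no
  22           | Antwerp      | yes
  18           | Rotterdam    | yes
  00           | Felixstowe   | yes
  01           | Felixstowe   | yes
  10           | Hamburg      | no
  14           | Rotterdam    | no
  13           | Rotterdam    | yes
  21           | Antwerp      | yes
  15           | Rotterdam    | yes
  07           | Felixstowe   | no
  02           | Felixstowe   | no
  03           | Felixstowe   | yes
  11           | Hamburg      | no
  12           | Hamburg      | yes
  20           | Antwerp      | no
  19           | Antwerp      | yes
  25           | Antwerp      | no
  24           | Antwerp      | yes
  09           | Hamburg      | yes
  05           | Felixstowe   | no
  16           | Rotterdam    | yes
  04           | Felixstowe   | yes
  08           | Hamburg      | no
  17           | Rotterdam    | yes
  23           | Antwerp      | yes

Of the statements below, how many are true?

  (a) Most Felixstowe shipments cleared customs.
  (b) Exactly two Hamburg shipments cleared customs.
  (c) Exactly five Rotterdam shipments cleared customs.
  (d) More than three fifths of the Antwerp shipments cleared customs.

(a) Felixstowe: |A| = 8, |A ∩ B| = 4; needs |A ∩ B| > |A ∖ B| — false.
(b) Hamburg: |A| = 5, |A ∩ B| = 2; needs |A ∩ B| = 2 — true.
(c) Rotterdam: |A| = 6, |A ∩ B| = 5; needs |A ∩ B| = 5 — true.
(d) Antwerp: |A| = 7, |A ∩ B| = 5; needs |A ∩ B| / |A| > 3/5 — true.

3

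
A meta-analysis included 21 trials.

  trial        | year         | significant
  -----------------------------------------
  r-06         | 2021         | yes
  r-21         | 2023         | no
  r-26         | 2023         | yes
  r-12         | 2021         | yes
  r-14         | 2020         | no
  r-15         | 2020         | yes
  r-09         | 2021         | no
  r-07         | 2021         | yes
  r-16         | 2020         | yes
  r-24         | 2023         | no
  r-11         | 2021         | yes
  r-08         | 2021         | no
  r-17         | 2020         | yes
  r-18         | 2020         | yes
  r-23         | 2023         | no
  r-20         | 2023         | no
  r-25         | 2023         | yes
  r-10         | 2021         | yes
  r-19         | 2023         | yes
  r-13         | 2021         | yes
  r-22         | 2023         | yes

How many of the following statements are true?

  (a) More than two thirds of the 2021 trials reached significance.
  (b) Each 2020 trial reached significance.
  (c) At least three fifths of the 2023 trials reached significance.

1

(a) 2021: |A| = 8, |A ∩ B| = 6; needs |A ∩ B| / |A| > 2/3 — true.
(b) 2020: |A| = 5, |A ∩ B| = 4; needs A ⊆ B, i.e. every element of A is in B (|A ∖ B| = 0) — false.
(c) 2023: |A| = 8, |A ∩ B| = 4; needs |A ∩ B| / |A| ≥ 3/5 — false.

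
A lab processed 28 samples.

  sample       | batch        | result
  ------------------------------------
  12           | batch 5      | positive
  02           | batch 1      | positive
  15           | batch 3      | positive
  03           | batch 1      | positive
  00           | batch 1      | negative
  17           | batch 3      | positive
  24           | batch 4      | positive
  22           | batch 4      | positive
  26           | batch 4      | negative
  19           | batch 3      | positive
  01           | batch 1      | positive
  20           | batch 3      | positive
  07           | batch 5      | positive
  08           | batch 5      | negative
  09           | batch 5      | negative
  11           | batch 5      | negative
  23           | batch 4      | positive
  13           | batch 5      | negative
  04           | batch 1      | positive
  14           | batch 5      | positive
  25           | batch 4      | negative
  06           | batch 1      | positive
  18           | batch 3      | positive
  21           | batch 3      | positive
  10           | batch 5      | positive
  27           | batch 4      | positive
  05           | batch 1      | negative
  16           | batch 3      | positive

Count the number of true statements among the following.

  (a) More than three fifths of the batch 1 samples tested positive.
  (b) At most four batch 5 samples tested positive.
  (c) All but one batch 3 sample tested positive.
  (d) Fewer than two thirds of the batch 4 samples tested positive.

2

(a) batch 1: |A| = 7, |A ∩ B| = 5; needs |A ∩ B| / |A| > 3/5 — true.
(b) batch 5: |A| = 8, |A ∩ B| = 4; needs |A ∩ B| ≤ 4 — true.
(c) batch 3: |A| = 7, |A ∩ B| = 7; needs |A ∖ B| = 1 — false.
(d) batch 4: |A| = 6, |A ∩ B| = 4; needs |A ∩ B| / |A| < 2/3 — false.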